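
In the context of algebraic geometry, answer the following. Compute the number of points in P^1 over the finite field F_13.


P^1(F_13) has (q^(n+1) - 1)/(q - 1) points.
= 13^1 + 13^0
= 13 + 1
= 14

14


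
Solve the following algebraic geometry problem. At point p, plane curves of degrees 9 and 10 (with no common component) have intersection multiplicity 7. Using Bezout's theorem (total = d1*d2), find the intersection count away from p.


By Bezout's theorem, the total intersection number is d1 * d2.
Total = 9 * 10 = 90
Intersection multiplicity at p = 7
Remaining intersections = 90 - 7 = 83

83


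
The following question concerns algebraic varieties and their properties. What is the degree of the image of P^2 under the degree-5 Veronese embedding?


The Veronese variety v_5(P^2) has degree d^r.
d^r = 5^2 = 25

25


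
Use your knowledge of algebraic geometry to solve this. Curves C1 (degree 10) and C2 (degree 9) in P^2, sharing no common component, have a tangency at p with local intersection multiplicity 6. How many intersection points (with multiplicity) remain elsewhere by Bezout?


By Bezout's theorem, the total intersection number is d1 * d2.
Total = 10 * 9 = 90
Intersection multiplicity at p = 6
Remaining intersections = 90 - 6 = 84

84


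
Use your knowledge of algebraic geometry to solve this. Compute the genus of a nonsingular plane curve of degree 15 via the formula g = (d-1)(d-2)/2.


Using the genus formula for smooth plane curves:
g = (d-1)(d-2)/2
g = (15-1)(15-2)/2
g = 14*13/2
g = 182/2 = 91

91


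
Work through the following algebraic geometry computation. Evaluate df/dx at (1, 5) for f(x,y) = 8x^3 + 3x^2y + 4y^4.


df/dx = 3*8*x^2 + 2*3*x^1*y
At (1,5): 3*8*1^2 + 2*3*1^1*5
= 24 + 30
= 54

54


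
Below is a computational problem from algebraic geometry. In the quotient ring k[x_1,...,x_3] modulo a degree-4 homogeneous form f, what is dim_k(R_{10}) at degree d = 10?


For R = k[x_1,...,x_n]/(f) with f homogeneous of degree e:
The Hilbert series is (1 - t^e)/(1 - t)^n.
So h(d) = C(d+n-1, n-1) - C(d-e+n-1, n-1) for d >= e.
With n=3, e=4, d=10:
C(10+3-1, 3-1) = C(12, 2) = 66
C(10-4+3-1, 3-1) = C(8, 2) = 28
h(10) = 66 - 28 = 38

38


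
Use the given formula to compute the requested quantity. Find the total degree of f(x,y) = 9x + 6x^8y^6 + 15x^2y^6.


Examine each term for its total degree (sum of exponents).
  Term '9x' has total degree 1+0 = 1.
  Term '6x^8y^6' has total degree 8+6 = 14.
  Term '15x^2y^6' has total degree 2+6 = 8.
The maximum total degree among all terms is 14.

14


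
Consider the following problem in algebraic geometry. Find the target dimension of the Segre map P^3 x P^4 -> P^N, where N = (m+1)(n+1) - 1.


The Segre embedding maps P^m x P^n into P^N via
all products of coordinates from each factor.
N = (m+1)(n+1) - 1
N = (3+1)(4+1) - 1
N = 4*5 - 1
N = 20 - 1 = 19

19


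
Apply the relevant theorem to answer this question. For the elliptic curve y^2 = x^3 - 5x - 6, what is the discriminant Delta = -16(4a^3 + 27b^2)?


Compute each component:
4a^3 = 4*(-5)^3 = 4*(-125) = -500
27b^2 = 27*(-6)^2 = 27*36 = 972
4a^3 + 27b^2 = -500 + 972 = 472
Delta = -16*472 = -7552

-7552


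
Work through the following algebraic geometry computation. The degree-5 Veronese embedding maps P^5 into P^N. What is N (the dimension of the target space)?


The Veronese embedding v_d: P^n -> P^N maps each point to all
degree-d monomials in n+1 homogeneous coordinates.
N = C(n+d, d) - 1
N = C(5+5, 5) - 1
N = C(10, 5) - 1
C(10, 5) = 252
N = 252 - 1 = 251

251


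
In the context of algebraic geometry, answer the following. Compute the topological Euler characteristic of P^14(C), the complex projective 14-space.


The complex projective space P^14 has one cell in each even real dimension 0, 2, ..., 28.
The cohomology groups are H^{2k}(P^14) = Z for k = 0,...,14, and 0 otherwise.
Euler characteristic = sum of Betti numbers = 1 per even-dimensional cohomology group.
chi(P^14) = 14 + 1 = 15

15


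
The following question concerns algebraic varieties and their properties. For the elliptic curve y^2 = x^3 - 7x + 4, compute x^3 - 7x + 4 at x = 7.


Compute x^3 - 7x + 4 at x = 7:
x^3 = 7^3 = 343
(-7)*x = (-7)*7 = -49
Sum: 343 - 49 + 4 = 298

298


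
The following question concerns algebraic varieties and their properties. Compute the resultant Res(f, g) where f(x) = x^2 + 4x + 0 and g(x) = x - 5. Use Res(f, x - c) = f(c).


For Res(f, x - c), we evaluate f at x = c.
f(5) = 5^2 + 4*5 + 0
= 25 + 20 + 0
= 45 + 0 = 45
Res(f, g) = 45

45


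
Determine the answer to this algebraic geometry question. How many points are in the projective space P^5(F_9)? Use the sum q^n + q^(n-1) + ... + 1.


P^5(F_9) has (q^(n+1) - 1)/(q - 1) points.
= 9^5 + 9^4 + 9^3 + 9^2 + 9^1 + 9^0
= 59049 + 6561 + 729 + 81 + 9 + 1
= 66430

66430


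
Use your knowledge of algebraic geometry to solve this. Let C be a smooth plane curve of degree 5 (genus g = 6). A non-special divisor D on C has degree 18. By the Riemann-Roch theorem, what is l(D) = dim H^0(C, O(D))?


First, compute the genus of a smooth plane curve of degree 5:
g = (d-1)(d-2)/2 = (5-1)(5-2)/2 = 6
For a non-special divisor D (i.e., h^1(D) = 0), Riemann-Roch gives:
l(D) = deg(D) - g + 1
Since deg(D) = 18 >= 2g - 1 = 11, D is non-special.
l(D) = 18 - 6 + 1 = 13

13


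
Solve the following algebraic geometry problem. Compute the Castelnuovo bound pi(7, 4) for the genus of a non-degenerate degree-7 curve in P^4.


Castelnuovo's bound: write d - 1 = m(r-1) + epsilon with 0 <= epsilon < r-1.
d - 1 = 7 - 1 = 6
r - 1 = 4 - 1 = 3
6 = 2*3 + 0, so m = 2, epsilon = 0
pi(d, r) = m(m-1)(r-1)/2 + m*epsilon
= 2*1*3/2 + 2*0
= 6/2 + 0
= 3 + 0 = 3

3


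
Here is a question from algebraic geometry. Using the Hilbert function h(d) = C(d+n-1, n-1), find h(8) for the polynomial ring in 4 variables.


The Hilbert function for the polynomial ring in 4 variables is:
h(d) = C(d+n-1, n-1)
h(8) = C(8+4-1, 4-1) = C(11, 3)
= 11! / (3! * 8!)
= 165

165


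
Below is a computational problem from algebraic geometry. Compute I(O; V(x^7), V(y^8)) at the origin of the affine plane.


The intersection multiplicity of V(x^a) and V(y^b) at the origin is:
I(O; V(x^7), V(y^8)) = dim_k(k[x,y]/(x^7, y^8))
A basis for k[x,y]/(x^7, y^8) is the set of monomials x^i * y^j
where 0 <= i < 7 and 0 <= j < 8.
The number of such monomials is 7 * 8 = 56

56


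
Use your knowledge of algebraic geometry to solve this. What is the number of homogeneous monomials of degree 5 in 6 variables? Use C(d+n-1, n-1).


The number of degree-5 monomials in 6 variables is C(d+n-1, n-1).
= C(5+6-1, 6-1) = C(10, 5)
= 252

252


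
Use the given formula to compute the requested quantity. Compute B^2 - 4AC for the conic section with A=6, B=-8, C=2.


The discriminant of a conic Ax^2 + Bxy + Cy^2 + ... = 0 is B^2 - 4AC.
B^2 = (-8)^2 = 64
4AC = 4*6*2 = 48
Discriminant = 64 - 48 = 16

16


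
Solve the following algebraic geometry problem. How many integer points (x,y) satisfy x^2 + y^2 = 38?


Systematically check integer values of x where x^2 <= 38.
For each valid x, check if 38 - x^2 is a perfect square.
Total integer solutions found: 0

0


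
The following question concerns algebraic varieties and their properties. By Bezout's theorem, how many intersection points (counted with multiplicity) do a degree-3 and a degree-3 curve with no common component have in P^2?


Bezout's theorem states the intersection count equals the product of degrees.
Intersection count = 3 * 3 = 9

9


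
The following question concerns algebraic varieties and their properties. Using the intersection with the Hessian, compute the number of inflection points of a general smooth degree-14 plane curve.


For a general smooth plane curve C of degree d, the inflection points are
the intersection of C with its Hessian curve, which has degree 3(d-2).
By Bezout, the total intersection number is d * 3(d-2) = 14 * 36 = 504.
For a general curve every flex is ordinary, so each contributes
multiplicity 1 to C·Hess(C), and the number of distinct inflection
points is 3d(d-2).
Inflection points = 3*14*(14-2) = 3*14*12 = 504

504


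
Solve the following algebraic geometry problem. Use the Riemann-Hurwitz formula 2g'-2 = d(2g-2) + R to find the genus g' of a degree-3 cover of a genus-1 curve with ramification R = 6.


Riemann-Hurwitz formula: 2g' - 2 = d(2g - 2) + R
Given: d = 3, g = 1, R = 6
2g' - 2 = 3*(2*1 - 2) + 6
2g' - 2 = 3*0 + 6
2g' - 2 = 0 + 6 = 6
2g' = 8
g' = 4

4


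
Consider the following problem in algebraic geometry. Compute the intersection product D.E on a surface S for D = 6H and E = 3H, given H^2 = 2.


Using bilinearity of the intersection pairing on a surface S:
(aH).(bH) = ab * (H.H)
We have H^2 = 2.
D.E = (6H).(3H) = 6*3*2
= 18*2
= 36

36


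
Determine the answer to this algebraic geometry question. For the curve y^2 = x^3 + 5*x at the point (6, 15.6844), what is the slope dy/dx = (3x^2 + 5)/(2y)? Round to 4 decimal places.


Using implicit differentiation of y^2 = x^3 + 5*x:
2y * dy/dx = 3x^2 + 5
dy/dx = (3x^2 + 5)/(2y)
Numerator: 3*6^2 + 5 = 113
Denominator: 2*15.6844 = 31.3688
dy/dx = 113/31.3688 = 3.6023

3.6023


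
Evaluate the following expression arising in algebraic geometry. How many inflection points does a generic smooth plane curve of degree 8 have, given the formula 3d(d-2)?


For a general smooth plane curve C of degree d, the inflection points are
the intersection of C with its Hessian curve, which has degree 3(d-2).
By Bezout, the total intersection number is d * 3(d-2) = 8 * 18 = 144.
For a general curve every flex is ordinary, so each contributes
multiplicity 1 to C·Hess(C), and the number of distinct inflection
points is 3d(d-2).
Inflection points = 3*8*(8-2) = 3*8*6 = 144

144


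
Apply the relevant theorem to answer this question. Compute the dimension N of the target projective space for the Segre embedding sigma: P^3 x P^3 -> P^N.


The Segre embedding maps P^m x P^n into P^N via
all products of coordinates from each factor.
N = (m+1)(n+1) - 1
N = (3+1)(3+1) - 1
N = 4*4 - 1
N = 16 - 1 = 15

15


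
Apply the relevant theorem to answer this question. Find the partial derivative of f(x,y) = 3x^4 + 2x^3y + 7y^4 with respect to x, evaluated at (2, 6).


df/dx = 4*3*x^3 + 3*2*x^2*y
At (2,6): 4*3*2^3 + 3*2*2^2*6
= 96 + 144
= 240

240


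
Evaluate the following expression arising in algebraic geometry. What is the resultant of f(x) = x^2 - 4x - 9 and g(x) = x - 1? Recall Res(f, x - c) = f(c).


For Res(f, x - c), we evaluate f at x = c.
f(1) = 1^2 - 4*1 - 9
= 1 - 4 - 9
= -3 - 9 = -12
Res(f, g) = -12

-12


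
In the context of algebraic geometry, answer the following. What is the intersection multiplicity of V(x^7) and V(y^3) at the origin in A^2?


The intersection multiplicity of V(x^a) and V(y^b) at the origin is:
I(O; V(x^7), V(y^3)) = dim_k(k[x,y]/(x^7, y^3))
A basis for k[x,y]/(x^7, y^3) is the set of monomials x^i * y^j
where 0 <= i < 7 and 0 <= j < 3.
The number of such monomials is 7 * 3 = 21

21


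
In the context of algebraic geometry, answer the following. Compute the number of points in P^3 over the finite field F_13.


P^3(F_13) has (q^(n+1) - 1)/(q - 1) points.
= 13^3 + 13^2 + 13^1 + 13^0
= 2197 + 169 + 13 + 1
= 2380

2380


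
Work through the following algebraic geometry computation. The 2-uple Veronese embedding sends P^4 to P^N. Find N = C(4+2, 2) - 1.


The Veronese embedding v_d: P^n -> P^N maps each point to all
degree-d monomials in n+1 homogeneous coordinates.
N = C(n+d, d) - 1
N = C(4+2, 2) - 1
N = C(6, 2) - 1
C(6, 2) = 15
N = 15 - 1 = 14

14


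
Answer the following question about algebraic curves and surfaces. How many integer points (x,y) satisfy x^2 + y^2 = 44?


Systematically check integer values of x where x^2 <= 44.
For each valid x, check if 44 - x^2 is a perfect square.
Total integer solutions found: 0

0


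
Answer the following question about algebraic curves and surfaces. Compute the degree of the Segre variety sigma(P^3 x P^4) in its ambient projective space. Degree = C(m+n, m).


The degree of the Segre variety P^3 x P^4 is C(m+n, m).
= C(7, 3)
= 35

35


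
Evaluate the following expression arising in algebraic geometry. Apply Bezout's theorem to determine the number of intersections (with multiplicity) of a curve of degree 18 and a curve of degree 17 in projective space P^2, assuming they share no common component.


Bezout's theorem states the intersection count equals the product of degrees.
Intersection count = 18 * 17 = 306

306


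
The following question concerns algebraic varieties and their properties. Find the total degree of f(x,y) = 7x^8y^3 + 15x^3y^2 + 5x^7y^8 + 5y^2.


Examine each term for its total degree (sum of exponents).
  Term '7x^8y^3' has total degree 8+3 = 11.
  Term '15x^3y^2' has total degree 3+2 = 5.
  Term '5x^7y^8' has total degree 7+8 = 15.
  Term '5y^2' has total degree 0+2 = 2.
The maximum total degree among all terms is 15.

15


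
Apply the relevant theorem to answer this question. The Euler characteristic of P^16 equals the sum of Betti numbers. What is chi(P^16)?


The complex projective space P^16 has one cell in each even real dimension 0, 2, ..., 32.
The cohomology groups are H^{2k}(P^16) = Z for k = 0,...,16, and 0 otherwise.
Euler characteristic = sum of Betti numbers = 1 per even-dimensional cohomology group.
chi(P^16) = 16 + 1 = 17

17


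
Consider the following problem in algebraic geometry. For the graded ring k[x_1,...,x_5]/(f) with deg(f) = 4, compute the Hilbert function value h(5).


For R = k[x_1,...,x_n]/(f) with f homogeneous of degree e:
The Hilbert series is (1 - t^e)/(1 - t)^n.
So h(d) = C(d+n-1, n-1) - C(d-e+n-1, n-1) for d >= e.
With n=5, e=4, d=5:
C(5+5-1, 5-1) = C(9, 4) = 126
C(5-4+5-1, 5-1) = C(5, 4) = 5
h(5) = 126 - 5 = 121

121


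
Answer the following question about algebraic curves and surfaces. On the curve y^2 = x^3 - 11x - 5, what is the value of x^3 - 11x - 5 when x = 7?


Compute x^3 - 11x - 5 at x = 7:
x^3 = 7^3 = 343
(-11)*x = (-11)*7 = -77
Sum: 343 - 77 - 5 = 261

261


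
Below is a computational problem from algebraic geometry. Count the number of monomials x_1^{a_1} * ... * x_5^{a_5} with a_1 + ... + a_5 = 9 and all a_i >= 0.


The number of degree-9 monomials in 5 variables is C(d+n-1, n-1).
= C(9+5-1, 5-1) = C(13, 4)
= 715

715


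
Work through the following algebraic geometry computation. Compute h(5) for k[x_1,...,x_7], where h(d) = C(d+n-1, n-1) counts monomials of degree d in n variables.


The Hilbert function for the polynomial ring in 7 variables is:
h(d) = C(d+n-1, n-1)
h(5) = C(5+7-1, 7-1) = C(11, 6)
= 11! / (6! * 5!)
= 462

462


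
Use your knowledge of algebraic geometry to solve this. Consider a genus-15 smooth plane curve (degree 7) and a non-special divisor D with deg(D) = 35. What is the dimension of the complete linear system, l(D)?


First, compute the genus of a smooth plane curve of degree 7:
g = (d-1)(d-2)/2 = (7-1)(7-2)/2 = 15
For a non-special divisor D (i.e., h^1(D) = 0), Riemann-Roch gives:
l(D) = deg(D) - g + 1
Since deg(D) = 35 >= 2g - 1 = 29, D is non-special.
l(D) = 35 - 15 + 1 = 21

21


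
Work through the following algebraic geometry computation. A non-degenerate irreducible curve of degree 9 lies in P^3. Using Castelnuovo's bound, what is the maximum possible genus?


Castelnuovo's bound: write d - 1 = m(r-1) + epsilon with 0 <= epsilon < r-1.
d - 1 = 9 - 1 = 8
r - 1 = 3 - 1 = 2
8 = 4*2 + 0, so m = 4, epsilon = 0
pi(d, r) = m(m-1)(r-1)/2 + m*epsilon
= 4*3*2/2 + 4*0
= 24/2 + 0
= 12 + 0 = 12

12


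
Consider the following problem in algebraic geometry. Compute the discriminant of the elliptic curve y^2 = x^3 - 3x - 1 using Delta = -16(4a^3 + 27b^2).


Compute each component:
4a^3 = 4*(-3)^3 = 4*(-27) = -108
27b^2 = 27*(-1)^2 = 27*1 = 27
4a^3 + 27b^2 = -108 + 27 = -81
Delta = -16*(-81) = 1296

1296


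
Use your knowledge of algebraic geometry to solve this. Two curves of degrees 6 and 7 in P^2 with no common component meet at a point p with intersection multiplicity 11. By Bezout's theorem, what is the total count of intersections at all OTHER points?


By Bezout's theorem, the total intersection number is d1 * d2.
Total = 6 * 7 = 42
Intersection multiplicity at p = 11
Remaining intersections = 42 - 11 = 31

31


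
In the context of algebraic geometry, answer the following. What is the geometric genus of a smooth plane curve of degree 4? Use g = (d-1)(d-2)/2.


Using the genus formula for smooth plane curves:
g = (d-1)(d-2)/2
g = (4-1)(4-2)/2
g = 3*2/2
g = 6/2 = 3

3


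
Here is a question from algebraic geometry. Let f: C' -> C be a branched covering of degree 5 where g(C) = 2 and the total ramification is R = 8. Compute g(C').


Riemann-Hurwitz formula: 2g' - 2 = d(2g - 2) + R
Given: d = 5, g = 2, R = 8
2g' - 2 = 5*(2*2 - 2) + 8
2g' - 2 = 5*2 + 8
2g' - 2 = 10 + 8 = 18
2g' = 20
g' = 10

10


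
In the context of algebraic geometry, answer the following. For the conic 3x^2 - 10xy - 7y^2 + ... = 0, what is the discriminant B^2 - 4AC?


The discriminant of a conic Ax^2 + Bxy + Cy^2 + ... = 0 is B^2 - 4AC.
B^2 = (-10)^2 = 100
4AC = 4*3*(-7) = -84
Discriminant = 100 + 84 = 184

184


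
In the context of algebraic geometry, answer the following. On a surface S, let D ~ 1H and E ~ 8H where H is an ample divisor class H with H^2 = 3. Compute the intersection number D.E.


Using bilinearity of the intersection pairing on a surface S:
(aH).(bH) = ab * (H.H)
We have H^2 = 3.
D.E = (1H).(8H) = 1*8*3
= 8*3
= 24

24


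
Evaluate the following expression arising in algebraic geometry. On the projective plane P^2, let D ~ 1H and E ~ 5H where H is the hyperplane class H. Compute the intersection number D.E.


Using bilinearity of the intersection pairing on the projective plane P^2:
(aH).(bH) = ab * (H.H)
We have H^2 = 1 (Bezout).
D.E = (1H).(5H) = 1*5*1
= 5*1
= 5

5


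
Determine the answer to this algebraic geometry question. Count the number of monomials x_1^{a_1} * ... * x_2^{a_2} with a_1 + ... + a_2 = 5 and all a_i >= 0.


The number of degree-5 monomials in 2 variables is C(d+n-1, n-1).
= C(5+2-1, 2-1) = C(6, 1)
= 6

6


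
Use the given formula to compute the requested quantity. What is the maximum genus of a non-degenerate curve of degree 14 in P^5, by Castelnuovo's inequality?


Castelnuovo's bound: write d - 1 = m(r-1) + epsilon with 0 <= epsilon < r-1.
d - 1 = 14 - 1 = 13
r - 1 = 5 - 1 = 4
13 = 3*4 + 1, so m = 3, epsilon = 1
pi(d, r) = m(m-1)(r-1)/2 + m*epsilon
= 3*2*4/2 + 3*1
= 24/2 + 3
= 12 + 3 = 15

15


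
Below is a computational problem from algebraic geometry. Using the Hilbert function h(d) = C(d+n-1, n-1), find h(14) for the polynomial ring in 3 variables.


The Hilbert function for the polynomial ring in 3 variables is:
h(d) = C(d+n-1, n-1)
h(14) = C(14+3-1, 3-1) = C(16, 2)
= 16! / (2! * 14!)
= 120

120


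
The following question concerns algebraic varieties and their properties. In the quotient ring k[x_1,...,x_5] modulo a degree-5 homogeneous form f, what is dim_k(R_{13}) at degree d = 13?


For R = k[x_1,...,x_n]/(f) with f homogeneous of degree e:
The Hilbert series is (1 - t^e)/(1 - t)^n.
So h(d) = C(d+n-1, n-1) - C(d-e+n-1, n-1) for d >= e.
With n=5, e=5, d=13:
C(13+5-1, 5-1) = C(17, 4) = 2380
C(13-5+5-1, 5-1) = C(12, 4) = 495
h(13) = 2380 - 495 = 1885

1885


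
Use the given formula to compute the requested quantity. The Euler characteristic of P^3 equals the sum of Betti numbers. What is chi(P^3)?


The complex projective space P^3 has one cell in each even real dimension 0, 2, ..., 6.
The cohomology groups are H^{2k}(P^3) = Z for k = 0,...,3, and 0 otherwise.
Euler characteristic = sum of Betti numbers = 1 per even-dimensional cohomology group.
chi(P^3) = 3 + 1 = 4

4


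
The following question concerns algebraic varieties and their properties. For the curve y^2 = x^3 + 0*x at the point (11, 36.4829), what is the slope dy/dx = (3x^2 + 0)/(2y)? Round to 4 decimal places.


Using implicit differentiation of y^2 = x^3 + 0*x:
2y * dy/dx = 3x^2 + 0
dy/dx = (3x^2 + 0)/(2y)
Numerator: 3*11^2 + 0 = 363
Denominator: 2*36.4829 = 72.9658
dy/dx = 363/72.9658 = 4.9749

4.9749


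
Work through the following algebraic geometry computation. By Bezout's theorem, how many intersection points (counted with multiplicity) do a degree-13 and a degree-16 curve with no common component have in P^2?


Bezout's theorem states the intersection count equals the product of degrees.
Intersection count = 13 * 16 = 208

208


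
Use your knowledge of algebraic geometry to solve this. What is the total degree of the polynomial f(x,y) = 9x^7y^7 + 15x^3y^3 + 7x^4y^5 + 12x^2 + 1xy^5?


Examine each term for its total degree (sum of exponents).
  Term '9x^7y^7' has total degree 7+7 = 14.
  Term '15x^3y^3' has total degree 3+3 = 6.
  Term '7x^4y^5' has total degree 4+5 = 9.
  Term '12x^2' has total degree 2+0 = 2.
  Term '1xy^5' has total degree 1+5 = 6.
The maximum total degree among all terms is 14.

14


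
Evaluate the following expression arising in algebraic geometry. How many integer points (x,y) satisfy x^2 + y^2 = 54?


Systematically check integer values of x where x^2 <= 54.
For each valid x, check if 54 - x^2 is a perfect square.
Total integer solutions found: 0

0


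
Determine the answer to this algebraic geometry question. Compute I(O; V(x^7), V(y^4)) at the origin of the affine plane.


The intersection multiplicity of V(x^a) and V(y^b) at the origin is:
I(O; V(x^7), V(y^4)) = dim_k(k[x,y]/(x^7, y^4))
A basis for k[x,y]/(x^7, y^4) is the set of monomials x^i * y^j
where 0 <= i < 7 and 0 <= j < 4.
The number of such monomials is 7 * 4 = 28

28


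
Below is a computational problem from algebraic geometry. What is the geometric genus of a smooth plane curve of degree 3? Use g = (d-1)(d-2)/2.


Using the genus formula for smooth plane curves:
g = (d-1)(d-2)/2
g = (3-1)(3-2)/2
g = 2*1/2
g = 2/2 = 1

1


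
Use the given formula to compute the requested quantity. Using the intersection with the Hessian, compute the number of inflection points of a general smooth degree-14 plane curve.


For a general smooth plane curve C of degree d, the inflection points are
the intersection of C with its Hessian curve, which has degree 3(d-2).
By Bezout, the total intersection number is d * 3(d-2) = 14 * 36 = 504.
For a general curve every flex is ordinary, so each contributes
multiplicity 1 to C·Hess(C), and the number of distinct inflection
points is 3d(d-2).
Inflection points = 3*14*(14-2) = 3*14*12 = 504

504


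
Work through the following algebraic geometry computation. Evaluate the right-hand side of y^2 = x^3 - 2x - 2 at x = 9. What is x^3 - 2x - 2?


Compute x^3 - 2x - 2 at x = 9:
x^3 = 9^3 = 729
(-2)*x = (-2)*9 = -18
Sum: 729 - 18 - 2 = 709

709


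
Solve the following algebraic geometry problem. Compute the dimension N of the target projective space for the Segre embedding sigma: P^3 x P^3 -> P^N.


The Segre embedding maps P^m x P^n into P^N via
all products of coordinates from each factor.
N = (m+1)(n+1) - 1
N = (3+1)(3+1) - 1
N = 4*4 - 1
N = 16 - 1 = 15

15


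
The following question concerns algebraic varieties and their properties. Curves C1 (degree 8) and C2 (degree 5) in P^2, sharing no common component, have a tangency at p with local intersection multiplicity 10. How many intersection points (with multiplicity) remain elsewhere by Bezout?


By Bezout's theorem, the total intersection number is d1 * d2.
Total = 8 * 5 = 40
Intersection multiplicity at p = 10
Remaining intersections = 40 - 10 = 30

30


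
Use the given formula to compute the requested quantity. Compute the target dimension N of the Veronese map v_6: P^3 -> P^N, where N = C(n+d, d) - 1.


The Veronese embedding v_d: P^n -> P^N maps each point to all
degree-d monomials in n+1 homogeneous coordinates.
N = C(n+d, d) - 1
N = C(3+6, 6) - 1
N = C(9, 6) - 1
C(9, 6) = 84
N = 84 - 1 = 83

83


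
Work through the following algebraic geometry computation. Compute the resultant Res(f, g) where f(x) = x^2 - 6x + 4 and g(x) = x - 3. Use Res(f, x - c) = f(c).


For Res(f, x - c), we evaluate f at x = c.
f(3) = 3^2 - 6*3 + 4
= 9 - 18 + 4
= -9 + 4 = -5
Res(f, g) = -5

-5


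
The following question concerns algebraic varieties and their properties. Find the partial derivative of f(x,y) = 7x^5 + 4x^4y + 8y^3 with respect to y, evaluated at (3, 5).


df/dy = 4*x^4 + 3*8*y^2
At (3,5): 4*3^4 + 3*8*5^2
= 324 + 600
= 924

924


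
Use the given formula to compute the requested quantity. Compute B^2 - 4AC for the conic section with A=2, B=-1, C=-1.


The discriminant of a conic Ax^2 + Bxy + Cy^2 + ... = 0 is B^2 - 4AC.
B^2 = (-1)^2 = 1
4AC = 4*2*(-1) = -8
Discriminant = 1 + 8 = 9

9


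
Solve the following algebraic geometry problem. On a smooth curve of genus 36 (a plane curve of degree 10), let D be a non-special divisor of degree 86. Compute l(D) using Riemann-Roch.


First, compute the genus of a smooth plane curve of degree 10:
g = (d-1)(d-2)/2 = (10-1)(10-2)/2 = 36
For a non-special divisor D (i.e., h^1(D) = 0), Riemann-Roch gives:
l(D) = deg(D) - g + 1
Since deg(D) = 86 >= 2g - 1 = 71, D is non-special.
l(D) = 86 - 36 + 1 = 51

51


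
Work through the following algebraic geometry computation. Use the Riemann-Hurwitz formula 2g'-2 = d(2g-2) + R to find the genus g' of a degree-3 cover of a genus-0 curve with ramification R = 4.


Riemann-Hurwitz formula: 2g' - 2 = d(2g - 2) + R
Given: d = 3, g = 0, R = 4
2g' - 2 = 3*(2*0 - 2) + 4
2g' - 2 = 3*(-2) + 4
2g' - 2 = -6 + 4 = -2
2g' = 0
g' = 0

0


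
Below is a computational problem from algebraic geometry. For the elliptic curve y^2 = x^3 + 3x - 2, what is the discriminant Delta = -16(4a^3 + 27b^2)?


Compute each component:
4a^3 = 4*3^3 = 4*27 = 108
27b^2 = 27*(-2)^2 = 27*4 = 108
4a^3 + 27b^2 = 108 + 108 = 216
Delta = -16*216 = -3456

-3456


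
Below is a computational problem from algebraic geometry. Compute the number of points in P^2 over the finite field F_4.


P^2(F_4) has (q^(n+1) - 1)/(q - 1) points.
= 4^2 + 4^1 + 4^0
= 16 + 4 + 1
= 21

21


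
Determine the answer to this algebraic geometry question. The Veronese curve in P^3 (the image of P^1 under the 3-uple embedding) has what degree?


The rational normal curve in P^3 is the image of P^1 under the 3-uple Veronese.
A general hyperplane in P^3 pulls back to a degree-3 form on P^1, which has 3 zeros,
so the curve meets a general hyperplane in 3 points. Degree = 3.

3


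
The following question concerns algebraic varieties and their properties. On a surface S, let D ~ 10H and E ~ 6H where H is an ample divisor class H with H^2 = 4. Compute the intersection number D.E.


Using bilinearity of the intersection pairing on a surface S:
(aH).(bH) = ab * (H.H)
We have H^2 = 4.
D.E = (10H).(6H) = 10*6*4
= 60*4
= 240

240


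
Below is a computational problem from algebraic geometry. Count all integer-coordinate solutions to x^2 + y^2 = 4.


Systematically check integer values of x where x^2 <= 4.
For each valid x, check if 4 - x^2 is a perfect square.
x=0: 4 - 0 = 4, sqrt = 2 (valid)
x=2: 4 - 4 = 0, sqrt = 0 (valid)
Total integer solutions found: 4

4


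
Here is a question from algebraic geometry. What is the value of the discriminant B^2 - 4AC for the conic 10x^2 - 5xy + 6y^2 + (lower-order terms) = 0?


The discriminant of a conic Ax^2 + Bxy + Cy^2 + ... = 0 is B^2 - 4AC.
B^2 = (-5)^2 = 25
4AC = 4*10*6 = 240
Discriminant = 25 - 240 = -215

-215


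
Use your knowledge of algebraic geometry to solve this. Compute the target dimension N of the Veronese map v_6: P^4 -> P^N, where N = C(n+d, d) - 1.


The Veronese embedding v_d: P^n -> P^N maps each point to all
degree-d monomials in n+1 homogeneous coordinates.
N = C(n+d, d) - 1
N = C(4+6, 6) - 1
N = C(10, 6) - 1
C(10, 6) = 210
N = 210 - 1 = 209

209


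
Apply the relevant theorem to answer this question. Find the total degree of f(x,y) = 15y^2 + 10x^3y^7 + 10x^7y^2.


Examine each term for its total degree (sum of exponents).
  Term '15y^2' has total degree 0+2 = 2.
  Term '10x^3y^7' has total degree 3+7 = 10.
  Term '10x^7y^2' has total degree 7+2 = 9.
The maximum total degree among all terms is 10.

10


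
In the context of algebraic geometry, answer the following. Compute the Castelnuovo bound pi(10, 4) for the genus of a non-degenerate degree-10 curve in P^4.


Castelnuovo's bound: write d - 1 = m(r-1) + epsilon with 0 <= epsilon < r-1.
d - 1 = 10 - 1 = 9
r - 1 = 4 - 1 = 3
9 = 3*3 + 0, so m = 3, epsilon = 0
pi(d, r) = m(m-1)(r-1)/2 + m*epsilon
= 3*2*3/2 + 3*0
= 18/2 + 0
= 9 + 0 = 9

9


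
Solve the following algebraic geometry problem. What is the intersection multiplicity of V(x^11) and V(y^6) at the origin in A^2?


The intersection multiplicity of V(x^a) and V(y^b) at the origin is:
I(O; V(x^11), V(y^6)) = dim_k(k[x,y]/(x^11, y^6))
A basis for k[x,y]/(x^11, y^6) is the set of monomials x^i * y^j
where 0 <= i < 11 and 0 <= j < 6.
The number of such monomials is 11 * 6 = 66

66


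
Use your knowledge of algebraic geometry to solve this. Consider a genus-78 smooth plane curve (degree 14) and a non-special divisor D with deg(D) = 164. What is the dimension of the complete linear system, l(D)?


First, compute the genus of a smooth plane curve of degree 14:
g = (d-1)(d-2)/2 = (14-1)(14-2)/2 = 78
For a non-special divisor D (i.e., h^1(D) = 0), Riemann-Roch gives:
l(D) = deg(D) - g + 1
Since deg(D) = 164 >= 2g - 1 = 155, D is non-special.
l(D) = 164 - 78 + 1 = 87

87


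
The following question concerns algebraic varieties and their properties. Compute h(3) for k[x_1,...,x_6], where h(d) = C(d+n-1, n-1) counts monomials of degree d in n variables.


The Hilbert function for the polynomial ring in 6 variables is:
h(d) = C(d+n-1, n-1)
h(3) = C(3+6-1, 6-1) = C(8, 5)
= 8! / (5! * 3!)
= 56

56


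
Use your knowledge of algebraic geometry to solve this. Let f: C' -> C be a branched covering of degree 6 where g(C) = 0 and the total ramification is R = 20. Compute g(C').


Riemann-Hurwitz formula: 2g' - 2 = d(2g - 2) + R
Given: d = 6, g = 0, R = 20
2g' - 2 = 6*(2*0 - 2) + 20
2g' - 2 = 6*(-2) + 20
2g' - 2 = -12 + 20 = 8
2g' = 10
g' = 5

5


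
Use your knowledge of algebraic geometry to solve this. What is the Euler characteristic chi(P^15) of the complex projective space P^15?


The complex projective space P^15 has one cell in each even real dimension 0, 2, ..., 30.
The cohomology groups are H^{2k}(P^15) = Z for k = 0,...,15, and 0 otherwise.
Euler characteristic = sum of Betti numbers = 1 per even-dimensional cohomology group.
chi(P^15) = 15 + 1 = 16

16


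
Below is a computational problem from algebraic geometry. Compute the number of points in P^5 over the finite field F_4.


P^5(F_4) has (q^(n+1) - 1)/(q - 1) points.
= 4^5 + 4^4 + 4^3 + 4^2 + 4^1 + 4^0
= 1024 + 256 + 64 + 16 + 4 + 1
= 1365

1365


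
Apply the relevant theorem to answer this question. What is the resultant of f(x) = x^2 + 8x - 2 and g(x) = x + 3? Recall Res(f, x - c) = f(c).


For Res(f, x - c), we evaluate f at x = c.
f(-3) = (-3)^2 + 8*(-3) - 2
= 9 - 24 - 2
= -15 - 2 = -17
Res(f, g) = -17

-17


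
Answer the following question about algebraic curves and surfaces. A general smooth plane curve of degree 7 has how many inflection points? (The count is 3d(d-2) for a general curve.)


For a general smooth plane curve C of degree d, the inflection points are
the intersection of C with its Hessian curve, which has degree 3(d-2).
By Bezout, the total intersection number is d * 3(d-2) = 7 * 15 = 105.
For a general curve every flex is ordinary, so each contributes
multiplicity 1 to C·Hess(C), and the number of distinct inflection
points is 3d(d-2).
Inflection points = 3*7*(7-2) = 3*7*5 = 105

105


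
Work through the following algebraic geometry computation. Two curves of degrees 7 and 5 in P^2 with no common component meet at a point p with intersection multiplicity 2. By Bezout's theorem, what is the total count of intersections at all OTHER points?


By Bezout's theorem, the total intersection number is d1 * d2.
Total = 7 * 5 = 35
Intersection multiplicity at p = 2
Remaining intersections = 35 - 2 = 33

33


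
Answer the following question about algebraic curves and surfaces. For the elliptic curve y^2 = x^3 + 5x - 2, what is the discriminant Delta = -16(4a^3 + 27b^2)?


Compute each component:
4a^3 = 4*5^3 = 4*125 = 500
27b^2 = 27*(-2)^2 = 27*4 = 108
4a^3 + 27b^2 = 500 + 108 = 608
Delta = -16*608 = -9728

-9728


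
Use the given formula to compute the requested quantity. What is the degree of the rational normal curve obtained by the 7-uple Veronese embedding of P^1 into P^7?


The rational normal curve in P^7 is the image of P^1 under the 7-uple Veronese.
A general hyperplane in P^7 pulls back to a degree-7 form on P^1, which has 7 zeros,
so the curve meets a general hyperplane in 7 points. Degree = 7.

7


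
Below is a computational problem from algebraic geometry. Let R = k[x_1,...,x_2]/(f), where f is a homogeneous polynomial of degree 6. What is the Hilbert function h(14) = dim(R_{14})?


For R = k[x_1,...,x_n]/(f) with f homogeneous of degree e:
The Hilbert series is (1 - t^e)/(1 - t)^n.
So h(d) = C(d+n-1, n-1) - C(d-e+n-1, n-1) for d >= e.
With n=2, e=6, d=14:
C(14+2-1, 2-1) = C(15, 1) = 15
C(14-6+2-1, 2-1) = C(9, 1) = 9
h(14) = 15 - 9 = 6

6


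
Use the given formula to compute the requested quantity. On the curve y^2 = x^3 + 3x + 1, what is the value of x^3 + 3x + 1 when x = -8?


Compute x^3 + 3x + 1 at x = -8:
x^3 = (-8)^3 = -512
3*x = 3*(-8) = -24
Sum: -512 - 24 + 1 = -535

-535


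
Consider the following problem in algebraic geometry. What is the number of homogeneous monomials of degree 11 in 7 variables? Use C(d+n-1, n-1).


The number of degree-11 monomials in 7 variables is C(d+n-1, n-1).
= C(11+7-1, 7-1) = C(17, 6)
= 12376

12376


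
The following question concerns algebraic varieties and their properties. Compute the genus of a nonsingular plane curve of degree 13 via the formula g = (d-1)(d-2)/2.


Using the genus formula for smooth plane curves:
g = (d-1)(d-2)/2
g = (13-1)(13-2)/2
g = 12*11/2
g = 132/2 = 66

66


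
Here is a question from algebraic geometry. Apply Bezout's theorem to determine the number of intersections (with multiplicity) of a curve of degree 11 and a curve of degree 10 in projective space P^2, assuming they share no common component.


Bezout's theorem states the intersection count equals the product of degrees.
Intersection count = 11 * 10 = 110

110


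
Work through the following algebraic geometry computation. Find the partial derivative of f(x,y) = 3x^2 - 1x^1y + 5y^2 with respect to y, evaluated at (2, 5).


df/dy = (-1)*x^1 + 2*5*y^1
At (2,5): (-1)*2^1 + 2*5*5^1
= -2 + 50
= 48

48


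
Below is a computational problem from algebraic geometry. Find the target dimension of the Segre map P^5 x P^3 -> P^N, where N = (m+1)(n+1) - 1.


The Segre embedding maps P^m x P^n into P^N via
all products of coordinates from each factor.
N = (m+1)(n+1) - 1
N = (5+1)(3+1) - 1
N = 6*4 - 1
N = 24 - 1 = 23

23


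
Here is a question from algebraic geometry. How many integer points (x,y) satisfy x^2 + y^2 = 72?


Systematically check integer values of x where x^2 <= 72.
For each valid x, check if 72 - x^2 is a perfect square.
x=6: 72 - 36 = 36, sqrt = 6 (valid)
Total integer solutions found: 4

4


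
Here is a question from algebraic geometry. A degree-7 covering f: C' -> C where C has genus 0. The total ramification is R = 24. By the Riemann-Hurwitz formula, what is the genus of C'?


Riemann-Hurwitz formula: 2g' - 2 = d(2g - 2) + R
Given: d = 7, g = 0, R = 24
2g' - 2 = 7*(2*0 - 2) + 24
2g' - 2 = 7*(-2) + 24
2g' - 2 = -14 + 24 = 10
2g' = 12
g' = 6

6


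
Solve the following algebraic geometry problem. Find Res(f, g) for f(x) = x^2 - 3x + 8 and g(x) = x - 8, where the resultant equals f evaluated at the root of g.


For Res(f, x - c), we evaluate f at x = c.
f(8) = 8^2 - 3*8 + 8
= 64 - 24 + 8
= 40 + 8 = 48
Res(f, g) = 48

48


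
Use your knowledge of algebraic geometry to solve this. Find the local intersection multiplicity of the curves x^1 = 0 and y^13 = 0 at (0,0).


The intersection multiplicity of V(x^a) and V(y^b) at the origin is:
I(O; V(x^1), V(y^13)) = dim_k(k[x,y]/(x^1, y^13))
A basis for k[x,y]/(x^1, y^13) is the set of monomials x^i * y^j
where 0 <= i < 1 and 0 <= j < 13.
The number of such monomials is 1 * 13 = 13

13


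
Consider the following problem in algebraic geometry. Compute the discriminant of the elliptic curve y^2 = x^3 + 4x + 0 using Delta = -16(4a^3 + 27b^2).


Compute each component:
4a^3 = 4*4^3 = 4*64 = 256
27b^2 = 27*0^2 = 27*0 = 0
4a^3 + 27b^2 = 256 + 0 = 256
Delta = -16*256 = -4096

-4096


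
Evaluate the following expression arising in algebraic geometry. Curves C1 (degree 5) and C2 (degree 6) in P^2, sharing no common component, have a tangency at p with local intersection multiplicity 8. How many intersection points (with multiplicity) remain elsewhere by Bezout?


By Bezout's theorem, the total intersection number is d1 * d2.
Total = 5 * 6 = 30
Intersection multiplicity at p = 8
Remaining intersections = 30 - 8 = 22

22


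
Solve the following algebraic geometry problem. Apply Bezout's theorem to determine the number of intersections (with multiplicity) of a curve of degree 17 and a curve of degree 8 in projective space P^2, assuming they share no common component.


Bezout's theorem states the intersection count equals the product of degrees.
Intersection count = 17 * 8 = 136

136


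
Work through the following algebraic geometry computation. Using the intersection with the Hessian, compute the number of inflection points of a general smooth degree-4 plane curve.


For a general smooth plane curve C of degree d, the inflection points are
the intersection of C with its Hessian curve, which has degree 3(d-2).
By Bezout, the total intersection number is d * 3(d-2) = 4 * 6 = 24.
For a general curve every flex is ordinary, so each contributes
multiplicity 1 to C·Hess(C), and the number of distinct inflection
points is 3d(d-2).
Inflection points = 3*4*(4-2) = 3*4*2 = 24

24


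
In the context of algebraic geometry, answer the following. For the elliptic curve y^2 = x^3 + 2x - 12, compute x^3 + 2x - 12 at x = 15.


Compute x^3 + 2x - 12 at x = 15:
x^3 = 15^3 = 3375
2*x = 2*15 = 30
Sum: 3375 + 30 - 12 = 3393

3393


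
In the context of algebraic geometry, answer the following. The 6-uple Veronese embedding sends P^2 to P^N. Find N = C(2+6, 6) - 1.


The Veronese embedding v_d: P^n -> P^N maps each point to all
degree-d monomials in n+1 homogeneous coordinates.
N = C(n+d, d) - 1
N = C(2+6, 6) - 1
N = C(8, 6) - 1
C(8, 6) = 28
N = 28 - 1 = 27

27


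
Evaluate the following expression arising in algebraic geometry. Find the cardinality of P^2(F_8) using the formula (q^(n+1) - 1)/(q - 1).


P^2(F_8) has (q^(n+1) - 1)/(q - 1) points.
= 8^2 + 8^1 + 8^0
= 64 + 8 + 1
= 73

73


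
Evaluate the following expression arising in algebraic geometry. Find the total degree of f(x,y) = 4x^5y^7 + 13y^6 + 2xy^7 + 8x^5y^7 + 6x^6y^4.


Examine each term for its total degree (sum of exponents).
  Term '4x^5y^7' has total degree 5+7 = 12.
  Term '13y^6' has total degree 0+6 = 6.
  Term '2xy^7' has total degree 1+7 = 8.
  Term '8x^5y^7' has total degree 5+7 = 12.
  Term '6x^6y^4' has total degree 6+4 = 10.
The maximum total degree among all terms is 12.

12


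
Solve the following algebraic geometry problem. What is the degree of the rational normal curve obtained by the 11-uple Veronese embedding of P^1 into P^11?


The rational normal curve in P^11 is the image of P^1 under the 11-uple Veronese.
A general hyperplane in P^11 pulls back to a degree-11 form on P^1, which has 11 zeros,
so the curve meets a general hyperplane in 11 points. Degree = 11.

11
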